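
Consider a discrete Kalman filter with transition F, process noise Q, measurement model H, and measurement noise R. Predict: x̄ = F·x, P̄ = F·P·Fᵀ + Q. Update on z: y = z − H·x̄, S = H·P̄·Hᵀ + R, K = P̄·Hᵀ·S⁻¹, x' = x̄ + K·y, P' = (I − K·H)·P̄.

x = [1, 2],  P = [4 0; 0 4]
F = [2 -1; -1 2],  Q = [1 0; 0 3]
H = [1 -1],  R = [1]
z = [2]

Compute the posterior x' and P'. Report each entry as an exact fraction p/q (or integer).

x̄ = F·x = [0, 3]
P̄ = F·P·Fᵀ + Q = [21 -16; -16 23]
y = z − H·x̄ = [5]
S = H·P̄·Hᵀ + R = [77]
K = P̄·Hᵀ·S⁻¹ = [37/77; -39/77]
x' = x̄ + K·y = [185/77, 36/77]
P' = (I − K·H)·P̄ = [248/77 211/77; 211/77 250/77]

x' = [185/77, 36/77]
P' = [248/77 211/77; 211/77 250/77]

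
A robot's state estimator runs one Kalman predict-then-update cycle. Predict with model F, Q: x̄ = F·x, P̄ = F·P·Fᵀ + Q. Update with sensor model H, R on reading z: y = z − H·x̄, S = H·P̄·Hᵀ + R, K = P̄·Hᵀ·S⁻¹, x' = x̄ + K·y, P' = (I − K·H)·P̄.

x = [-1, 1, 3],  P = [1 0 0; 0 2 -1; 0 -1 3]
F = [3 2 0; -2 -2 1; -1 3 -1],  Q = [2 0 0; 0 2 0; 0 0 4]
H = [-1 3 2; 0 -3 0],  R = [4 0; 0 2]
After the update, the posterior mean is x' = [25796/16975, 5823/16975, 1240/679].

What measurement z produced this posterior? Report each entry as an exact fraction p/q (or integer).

z = [3, -1]

x̄ = F·x = [-1, 3, 1]
P̄ = F·P·Fᵀ + Q = [19 -16 11; -16 21 -18; 11 -18 32]
S = H·P̄·Hᵀ + R = [176 -129; -129 191]
K = P̄·Hᵀ·S⁻¹ = [-2403/16975 2643/16975; 86/16975 -5541/16975; 271/679 375/679]
x' − x̄ = [42771/16975, -45102/16975, 561/679] = K·y
y = (KᵀK)⁻¹·Kᵀ·(x' − x̄) = [-9, 8]
z = y + H·x̄ = [-9, 8] + [12, -9] = [3, -1]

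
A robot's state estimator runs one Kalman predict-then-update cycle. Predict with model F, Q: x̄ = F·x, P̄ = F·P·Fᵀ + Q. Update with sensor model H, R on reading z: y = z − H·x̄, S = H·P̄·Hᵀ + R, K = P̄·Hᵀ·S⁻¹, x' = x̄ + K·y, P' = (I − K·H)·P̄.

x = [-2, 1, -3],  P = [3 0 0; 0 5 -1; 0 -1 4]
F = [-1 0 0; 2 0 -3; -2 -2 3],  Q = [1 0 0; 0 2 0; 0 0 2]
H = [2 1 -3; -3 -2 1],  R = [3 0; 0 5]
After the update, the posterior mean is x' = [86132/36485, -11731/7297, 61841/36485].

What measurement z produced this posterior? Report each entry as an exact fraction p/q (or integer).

x̄ = F·x = [2, 5, -7]
P̄ = F·P·Fᵀ + Q = [4 -6 6; -6 50 -54; 6 -54 82]
S = H·P̄·Hᵀ + R = [1035 -640; -640 431]
K = P̄·Hᵀ·S⁻¹ = [-3056/36485 -806/7297; -168/7297 -2552/7297; -14048/36485 -1260/7297]
x' − x̄ = [13162/36485, -48216/7297, 317236/36485] = K·y
y = (KᵀK)⁻¹·Kᵀ·(x' − x̄) = [-32, 21]
z = y + H·x̄ = [-32, 21] + [30, -23] = [-2, -2]

z = [-2, -2]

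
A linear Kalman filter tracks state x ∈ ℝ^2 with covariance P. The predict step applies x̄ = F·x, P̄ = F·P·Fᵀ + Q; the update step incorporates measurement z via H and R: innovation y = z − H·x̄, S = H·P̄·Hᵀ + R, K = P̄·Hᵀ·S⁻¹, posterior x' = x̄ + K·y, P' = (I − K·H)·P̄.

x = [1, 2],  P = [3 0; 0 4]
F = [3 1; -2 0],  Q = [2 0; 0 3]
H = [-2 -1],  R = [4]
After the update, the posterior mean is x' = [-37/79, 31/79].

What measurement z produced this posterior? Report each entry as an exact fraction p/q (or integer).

x̄ = F·x = [5, -2]
P̄ = F·P·Fᵀ + Q = [33 -18; -18 15]
S = H·P̄·Hᵀ + R = [79]
K = P̄·Hᵀ·S⁻¹ = [-48/79; 21/79]
x' − x̄ = [-432/79, 189/79] = K·y
y = (KᵀK)⁻¹·Kᵀ·(x' − x̄) = [9]
z = y + H·x̄ = [9] + [-8] = [1]

z = [1]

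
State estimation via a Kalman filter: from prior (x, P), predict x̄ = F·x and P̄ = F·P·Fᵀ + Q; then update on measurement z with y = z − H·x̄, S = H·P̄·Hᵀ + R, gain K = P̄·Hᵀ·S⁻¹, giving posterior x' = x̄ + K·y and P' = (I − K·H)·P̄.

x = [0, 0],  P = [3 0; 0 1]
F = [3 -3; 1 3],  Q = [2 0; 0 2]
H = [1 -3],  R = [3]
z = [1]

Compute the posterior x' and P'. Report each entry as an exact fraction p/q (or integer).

x' = [38/167, -42/167]
P' = [4902/167 1596/167; 1596/167 574/167]

x̄ = F·x = [0, 0]
P̄ = F·P·Fᵀ + Q = [38 0; 0 14]
y = z − H·x̄ = [1]
S = H·P̄·Hᵀ + R = [167]
K = P̄·Hᵀ·S⁻¹ = [38/167; -42/167]
x' = x̄ + K·y = [38/167, -42/167]
P' = (I − K·H)·P̄ = [4902/167 1596/167; 1596/167 574/167]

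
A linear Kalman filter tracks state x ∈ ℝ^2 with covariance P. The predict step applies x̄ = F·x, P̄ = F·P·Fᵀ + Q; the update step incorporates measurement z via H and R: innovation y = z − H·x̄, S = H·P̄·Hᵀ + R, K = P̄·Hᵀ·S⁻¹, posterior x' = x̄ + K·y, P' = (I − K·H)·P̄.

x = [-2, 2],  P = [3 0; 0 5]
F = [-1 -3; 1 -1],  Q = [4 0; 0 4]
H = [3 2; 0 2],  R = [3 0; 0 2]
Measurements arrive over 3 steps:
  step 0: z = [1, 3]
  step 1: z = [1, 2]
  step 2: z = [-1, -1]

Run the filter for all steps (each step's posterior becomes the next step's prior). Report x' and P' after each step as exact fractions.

step 0: x̄ = F·x = [-4, -4]
step 0: P̄ = F·P·Fᵀ + Q = [52 12; 12 12]
step 0: y = z − H·x̄ = [21, 11]
step 0: S = H·P̄·Hᵀ + R = [663 120; 120 50]
step 0: K = P̄·Hᵀ·S⁻¹ = [204/625 -948/3125; 4/625 1452/3125]
step 0: x' = x̄ + K·y = [-1508/3125, 3892/3125]
step 0: P' = (I − K·H)·P̄ = [1652/3125 -948/3125; -948/3125 1452/3125]
step 1: x̄ = F·x = [-10168/3125, -216/125]
step 1: P̄ = F·P·Fᵀ + Q = [21532/3125 184/125; 184/125 28/5]
step 1: y = z − H·x̄ = [44429/3125, 682/125]
step 1: S = H·P̄·Hᵀ + R = [328363/3125 3904/125; 3904/125 122/5]
step 1: K = P̄·Hᵀ·S⁻¹ = [12404/40687 -10968/40687; 800/40687 17652/40687]
step 1: x' = x̄ + K·y = [-15876/40687, 37376/40687]
step 1: P' = (I − K·H)·P̄ = [19716/40687 -10968/40687; -10968/40687 17652/40687]
step 2: x̄ = F·x = [-96252/40687, -53252/40687]
step 2: P̄ = F·P·Fᵀ + Q = [275524/40687 55176/40687; 55176/40687 222052/40687]
step 2: y = z − H·x̄ = [354573/40687, 65817/40687]
step 2: S = H·P̄·Hᵀ + R = [4152097/40687 1219264/40687; 1219264/40687 969582/40687]
step 2: K = P̄·Hᵀ·S⁻¹ = [580117260/1903443637 -512867688/1903443637; 37187552/1903443637 825082860/1903443637]
step 2: x' = x̄ + K·y = [-277035720/1903443637, -832501784/1903443637]
step 2: P' = (I − K·H)·P̄ = [922029052/1903443637 -512867688/1903443637; -512867688/1903443637 825082860/1903443637]

step 0: x' = [-1508/3125, 3892/3125], P' = [1652/3125 -948/3125; -948/3125 1452/3125]
step 1: x' = [-15876/40687, 37376/40687], P' = [19716/40687 -10968/40687; -10968/40687 17652/40687]
step 2: x' = [-277035720/1903443637, -832501784/1903443637], P' = [922029052/1903443637 -512867688/1903443637; -512867688/1903443637 825082860/1903443637]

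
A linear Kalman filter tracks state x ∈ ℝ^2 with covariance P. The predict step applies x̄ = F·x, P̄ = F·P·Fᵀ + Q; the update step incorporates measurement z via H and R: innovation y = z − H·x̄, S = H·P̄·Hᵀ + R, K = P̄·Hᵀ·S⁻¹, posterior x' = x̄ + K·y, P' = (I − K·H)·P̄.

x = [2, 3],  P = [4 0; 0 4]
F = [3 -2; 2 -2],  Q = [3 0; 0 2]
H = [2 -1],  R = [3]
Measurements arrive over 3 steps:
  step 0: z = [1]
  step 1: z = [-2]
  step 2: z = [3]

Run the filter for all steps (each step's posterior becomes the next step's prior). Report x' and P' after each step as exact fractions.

step 0: x̄ = F·x = [0, -2]
step 0: P̄ = F·P·Fᵀ + Q = [55 40; 40 34]
step 0: y = z − H·x̄ = [-1]
step 0: S = H·P̄·Hᵀ + R = [97]
step 0: K = P̄·Hᵀ·S⁻¹ = [70/97; 46/97]
step 0: x' = x̄ + K·y = [-70/97, -240/97]
step 0: P' = (I − K·H)·P̄ = [435/97 660/97; 660/97 1182/97]
step 1: x̄ = F·x = [270/97, 340/97]
step 1: P̄ = F·P·Fᵀ + Q = [1014/97 738/97; 738/97 1382/97]
step 1: y = z − H·x̄ = [-394/97]
step 1: S = H·P̄·Hᵀ + R = [2777/97]
step 1: K = P̄·Hᵀ·S⁻¹ = [1290/2777; 94/2777]
step 1: x' = x̄ + K·y = [2490/2777, 9352/2777]
step 1: P' = (I − K·H)·P̄ = [11874/2777 19878/2777; 19878/2777 39474/2777]
step 2: x̄ = F·x = [-11234/2777, -13724/2777]
step 2: P̄ = F·P·Fᵀ + Q = [34557/2777 30360/2777; 30360/2777 51922/2777]
step 2: y = z − H·x̄ = [17075/2777]
step 2: S = H·P̄·Hᵀ + R = [77041/2777]
step 2: K = P̄·Hᵀ·S⁻¹ = [38754/77041; 8798/77041]
step 2: x' = x̄ + K·y = [-73372/77041, -326642/77041]
step 2: P' = (I − K·H)·P̄ = [417873/77041 719484/77041; 719484/77041 1412574/77041]

step 0: x' = [-70/97, -240/97], P' = [435/97 660/97; 660/97 1182/97]
step 1: x' = [2490/2777, 9352/2777], P' = [11874/2777 19878/2777; 19878/2777 39474/2777]
step 2: x' = [-73372/77041, -326642/77041], P' = [417873/77041 719484/77041; 719484/77041 1412574/77041]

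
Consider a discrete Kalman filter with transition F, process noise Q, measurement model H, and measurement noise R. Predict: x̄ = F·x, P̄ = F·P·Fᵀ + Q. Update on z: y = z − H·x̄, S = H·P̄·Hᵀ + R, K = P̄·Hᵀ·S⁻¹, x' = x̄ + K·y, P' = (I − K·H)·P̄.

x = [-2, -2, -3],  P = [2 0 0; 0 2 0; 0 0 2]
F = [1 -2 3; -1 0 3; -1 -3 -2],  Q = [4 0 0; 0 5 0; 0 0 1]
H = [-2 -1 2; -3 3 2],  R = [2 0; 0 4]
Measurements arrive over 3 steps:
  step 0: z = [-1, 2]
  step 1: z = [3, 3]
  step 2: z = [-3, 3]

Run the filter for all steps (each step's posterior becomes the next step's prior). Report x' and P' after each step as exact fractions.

step 0: x' = [147067/35067, 61985/35067, 164606/35067], P' = [435760/35067 108788/35067 483986/35067; 108788/35067 40000/35067 118624/35067; 483986/35067 118624/35067 549457/35067]
step 1: x' = [-6519510886/2637671591, -8072081251/13188357955, -3416670388/2637671591], P' = [8947459694/2637671591 2219591058/2637671591 9644974440/2637671591; 2219591058/2637671591 7439407174/13188357955 2227784854/2637671591; 9644974440/2637671591 2227784854/2637671591 11283393215/2637671591]
step 2: x' = [1711060474359882/1362311419420735, 2506107263995207/1362311419420735, 132685481224539/194615917060105], P' = [4524865991039726/1362311419420735 1124111270006386/1362311419420735 695751446478952/194615917060105; 1124111270006386/1362311419420735 763275313576366/1362311419420735 160722613398922/194615917060105; 695751446478952/194615917060105 160722613398922/194615917060105 814130307218553/194615917060105]

step 0: x̄ = F·x = [-7, -7, 14]
step 0: P̄ = F·P·Fᵀ + Q = [32 16 -2; 16 25 -10; -2 -10 29]
step 0: y = z − H·x̄ = [-50, -26]
step 0: S = H·P̄·Hᵀ + R = [391 165; 165 249]
step 0: K = P̄·Hᵀ·S⁻¹ = [-2056/11689 -3236/35067; -3388/11689 7721/35067; 2053/11689 707/35067]
step 0: x' = x̄ + K·y = [147067/35067, 61985/35067, 164606/35067]
step 0: P' = (I − K·H)·P̄ = [435760/35067 108788/35067 483986/35067; 108788/35067 40000/35067 118624/35067; 483986/35067 118624/35067 549457/35067]
step 1: x̄ = F·x = [172305/11689, 346751/35067, -662234/35067]
step 1: P̄ = F·P·Fᵀ + Q = [2242139/11689 1338395/11689 -2204780/11689; 1338395/11689 2652292/35067 -4086220/35067; -2204780/11689 -4086220/35067 7040815/35067]
step 1: y = z − H·x̄ = [936750/11689, 1940161/35067]
step 1: S = H·P̄·Hᵀ + R = [47703898/11689 32772617/11689; 32772617/11689 70776019/35067]
step 1: K = P̄·Hᵀ·S⁻¹ = [-412280783/2637671591 -223414257/2637671591; -3678734607/13188357955 2825551048/13188357955; 524526348/2637671591 78804418/2637671591]
step 1: x' = x̄ + K·y = [-6519510886/2637671591, -8072081251/13188357955, -3416670388/2637671591]
step 1: P' = (I − K·H)·P̄ = [8947459694/2637671591 2219591058/2637671591 9644974440/2637671591; 2219591058/2637671591 7439407174/13188357955 2227784854/2637671591; 9644974440/2637671591 2227784854/2637671591 11283393215/2637671591]
step 2: x̄ = F·x = [-67703447748/13188357955, -3730500278/2637671591, 90980502063/13188357955]
step 2: P̄ = F·P·Fᵀ + Q = [746291374461/13188357955 83675552233/2637671591 -646519589516/13188357955; 83675552233/2637671591 65816509944/2637671591 -81789164548/2637671591; -646519589516/13188357955 -81789164548/2637671591 743702497071/13188357955]
step 2: y = z − H·x̄ = [-375585474877/13188357955, -57909753867/2637671591]
step 2: S = H·P̄·Hᵀ + R = [14796885803506/13188357955 2007917981319/2637671591; 2007917981319/2637671591 1605202847615/2637671591]
step 2: K = P̄·Hᵀ·S⁻¹ = [-43332300138051/272462283884147 -115435978098673/1362311419420735; -76138126600423/272462283884147 291902179573712/1362311419420735; 7603510808028/38923183412021 5793528799254/194615917060105]
step 2: x' = x̄ + K·y = [1711060474359882/1362311419420735, 2506107263995207/1362311419420735, 132685481224539/194615917060105]
step 2: P' = (I − K·H)·P̄ = [4524865991039726/1362311419420735 1124111270006386/1362311419420735 695751446478952/194615917060105; 1124111270006386/1362311419420735 763275313576366/1362311419420735 160722613398922/194615917060105; 695751446478952/194615917060105 160722613398922/194615917060105 814130307218553/194615917060105]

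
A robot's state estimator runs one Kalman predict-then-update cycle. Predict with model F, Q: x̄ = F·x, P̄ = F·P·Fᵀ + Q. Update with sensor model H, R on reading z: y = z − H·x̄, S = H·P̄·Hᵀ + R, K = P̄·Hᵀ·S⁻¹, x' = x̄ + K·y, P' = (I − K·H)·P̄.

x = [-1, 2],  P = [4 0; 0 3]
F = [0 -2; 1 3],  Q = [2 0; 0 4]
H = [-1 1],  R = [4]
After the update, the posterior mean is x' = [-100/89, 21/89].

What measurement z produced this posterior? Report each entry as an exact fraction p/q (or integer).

x̄ = F·x = [-4, 5]
P̄ = F·P·Fᵀ + Q = [14 -18; -18 35]
S = H·P̄·Hᵀ + R = [89]
K = P̄·Hᵀ·S⁻¹ = [-32/89; 53/89]
x' − x̄ = [256/89, -424/89] = K·y
y = (KᵀK)⁻¹·Kᵀ·(x' − x̄) = [-8]
z = y + H·x̄ = [-8] + [9] = [1]

z = [1]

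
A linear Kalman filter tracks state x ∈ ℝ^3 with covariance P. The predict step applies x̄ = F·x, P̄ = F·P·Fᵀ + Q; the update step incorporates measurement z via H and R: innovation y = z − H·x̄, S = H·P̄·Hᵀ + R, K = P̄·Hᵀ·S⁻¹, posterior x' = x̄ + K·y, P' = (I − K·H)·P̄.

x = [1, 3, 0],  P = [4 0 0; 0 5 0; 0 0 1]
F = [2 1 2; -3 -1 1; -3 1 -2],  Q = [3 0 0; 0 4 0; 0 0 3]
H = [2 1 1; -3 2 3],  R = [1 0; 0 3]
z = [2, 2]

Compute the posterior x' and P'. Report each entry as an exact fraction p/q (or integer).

x' = [85105/113516, -283603/113516, 86933/28379]
P' = [32183/113516 -139293/113516 27722/28379; -139293/113516 1242339/113516 -238269/28379; 27722/28379 -238269/28379 190065/28379]

x̄ = F·x = [5, -6, 0]
P̄ = F·P·Fᵀ + Q = [28 -27 -23; -27 46 29; -23 29 48]
y = z − H·x̄ = [-2, 29]
S = H·P̄·Hᵀ + R = [65 117; 117 1957]
K = P̄·Hᵀ·S⁻¹ = [35961/113516 -1089/8732; 10677/113516 1111/8732; 7240/28379 269/2183]
x' = x̄ + K·y = [85105/113516, -283603/113516, 86933/28379]
P' = (I − K·H)·P̄ = [32183/113516 -139293/113516 27722/28379; -139293/113516 1242339/113516 -238269/28379; 27722/28379 -238269/28379 190065/28379]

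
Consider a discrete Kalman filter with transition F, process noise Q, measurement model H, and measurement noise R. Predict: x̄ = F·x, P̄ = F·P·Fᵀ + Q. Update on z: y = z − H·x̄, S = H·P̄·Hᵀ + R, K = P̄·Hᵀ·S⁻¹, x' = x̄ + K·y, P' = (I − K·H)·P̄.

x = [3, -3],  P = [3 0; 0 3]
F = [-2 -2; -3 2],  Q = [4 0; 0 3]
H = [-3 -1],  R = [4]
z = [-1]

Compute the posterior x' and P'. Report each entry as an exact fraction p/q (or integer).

x' = [720/167, -2025/167]
P' = [626/167 -1698/167; -1698/167 5214/167]

x̄ = F·x = [0, -15]
P̄ = F·P·Fᵀ + Q = [28 6; 6 42]
y = z − H·x̄ = [-16]
S = H·P̄·Hᵀ + R = [334]
K = P̄·Hᵀ·S⁻¹ = [-45/167; -30/167]
x' = x̄ + K·y = [720/167, -2025/167]
P' = (I − K·H)·P̄ = [626/167 -1698/167; -1698/167 5214/167]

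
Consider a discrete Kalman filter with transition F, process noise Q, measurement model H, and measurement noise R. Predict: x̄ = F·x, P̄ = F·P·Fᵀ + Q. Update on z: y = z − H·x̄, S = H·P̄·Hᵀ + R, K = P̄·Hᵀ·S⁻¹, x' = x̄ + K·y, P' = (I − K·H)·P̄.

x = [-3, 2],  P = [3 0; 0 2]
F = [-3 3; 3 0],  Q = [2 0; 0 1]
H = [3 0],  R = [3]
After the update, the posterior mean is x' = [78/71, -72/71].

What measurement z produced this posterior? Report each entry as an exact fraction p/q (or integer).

x̄ = F·x = [15, -9]
P̄ = F·P·Fᵀ + Q = [47 -27; -27 28]
S = H·P̄·Hᵀ + R = [426]
K = P̄·Hᵀ·S⁻¹ = [47/142; -27/142]
x' − x̄ = [-987/71, 567/71] = K·y
y = (KᵀK)⁻¹·Kᵀ·(x' − x̄) = [-42]
z = y + H·x̄ = [-42] + [45] = [3]

z = [3]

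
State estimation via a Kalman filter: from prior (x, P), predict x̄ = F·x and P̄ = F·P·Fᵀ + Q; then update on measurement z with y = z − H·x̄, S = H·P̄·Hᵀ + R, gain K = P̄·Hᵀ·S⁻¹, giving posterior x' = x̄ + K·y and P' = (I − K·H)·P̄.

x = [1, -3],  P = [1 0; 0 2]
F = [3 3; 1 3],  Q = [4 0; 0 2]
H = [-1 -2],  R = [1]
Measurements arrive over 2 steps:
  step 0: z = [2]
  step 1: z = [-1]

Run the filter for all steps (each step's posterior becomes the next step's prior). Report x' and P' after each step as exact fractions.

step 0: x' = [13/10, -17/10], P' = [871/200 -399/200; -399/200 231/200]
step 1: x' = [3020/897, -1184/897], P' = [8870/897 -4226/897; -4226/897 4453/1794]

step 0: x̄ = F·x = [-6, -8]
step 0: P̄ = F·P·Fᵀ + Q = [31 21; 21 21]
step 0: y = z − H·x̄ = [-20]
step 0: S = H·P̄·Hᵀ + R = [200]
step 0: K = P̄·Hᵀ·S⁻¹ = [-73/200; -63/200]
step 0: x' = x̄ + K·y = [13/10, -17/10]
step 0: P' = (I − K·H)·P̄ = [871/200 -399/200; -399/200 231/200]
step 1: x̄ = F·x = [-6/5, -19/5]
step 1: P̄ = F·P·Fᵀ + Q = [442/25 -12/25; -12/25 239/50]
step 1: y = z − H·x̄ = [-49/5]
step 1: S = H·P̄·Hᵀ + R = [897/25]
step 1: K = P̄·Hᵀ·S⁻¹ = [-418/897; -227/897]
step 1: x' = x̄ + K·y = [3020/897, -1184/897]
step 1: P' = (I − K·H)·P̄ = [8870/897 -4226/897; -4226/897 4453/1794]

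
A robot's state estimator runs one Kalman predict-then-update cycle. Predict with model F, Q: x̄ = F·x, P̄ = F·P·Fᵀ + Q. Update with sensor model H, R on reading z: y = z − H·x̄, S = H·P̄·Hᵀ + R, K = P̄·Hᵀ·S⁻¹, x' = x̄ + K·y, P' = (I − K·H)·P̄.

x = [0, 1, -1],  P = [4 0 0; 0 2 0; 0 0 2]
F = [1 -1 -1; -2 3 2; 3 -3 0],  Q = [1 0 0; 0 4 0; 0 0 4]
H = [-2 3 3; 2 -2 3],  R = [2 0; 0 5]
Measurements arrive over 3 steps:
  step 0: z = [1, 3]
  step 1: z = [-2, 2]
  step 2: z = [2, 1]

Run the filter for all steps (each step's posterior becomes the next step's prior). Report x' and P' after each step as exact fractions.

step 0: x̄ = F·x = [0, 1, -3]
step 0: P̄ = F·P·Fᵀ + Q = [9 -18 18; -18 46 -42; 18 -42 58]
step 0: y = z − H·x̄ = [7, 14]
step 0: S = H·P̄·Hᵀ + R = [218 -96; -96 1611]
step 0: K = P̄·Hᵀ·S⁻¹ = [-115/2111 404/6333; 8824/56997 -25382/170991; 2642/18999 10874/56997]
step 0: x' = x̄ + K·y = [3241/6333, 947/170991, 36727/56997]
step 0: P' = (I − K·H)·P̄ = [2385/2111 5182/6333 -214/2111; 5182/6333 147902/170991 -12326/56997; -214/2111 -12326/56997 4586/18999]
step 1: x̄ = F·x = [-23621/170991, 16063/56997, 86560/56997]
step 1: P̄ = F·P·Fᵀ + Q = [234236/170991 -32500/56997 41615/56997; -32500/56997 107654/18999 -30406/18999; 41615/56997 -30406/18999 137255/18999]
step 1: y = z − H·x̄ = [-1312831/170991, -293438/170991]
step 1: S = H·P̄·Hᵀ + R = [15862643/170991 2571433/170991; 2571433/170991 22347086/170991]
step 1: K = P̄·Hᵀ·S⁻¹ = [-66114043/2034443799 102106142/2034443799; 342487258/2034443799 -308312630/2034443799; 92228863/678147933 126032560/678147933]
step 1: x' = x̄ + K·y = [17114246/678147933, -509031539/678147933, 35163259/226049311]
step 1: P' = (I − K·H)·P̄ = [2017674469/2034443799 1485587816/2034443799 -61515844/678147933; 1485587816/2034443799 1633777786/2034443799 -138353690/678147933; -61515844/678147933 -138353690/678147933 52943012/226049311]
step 2: x̄ = F·x = [420656008/678147933, -1350343555/678147933, 526145785/226049311]
step 2: P̄ = F·P·Fᵀ + Q = [2730180454/2034443799 -1124602210/2034443799 449763085/678147933; -1124602210/2034443799 11487015202/2034443799 -1047716140/678147933; 449763085/678147933 -1047716140/678147933 1584473867/226049311]
step 2: y = z − H·x̄ = [1513326482/678147933, -7599163258/678147933]
step 2: S = H·P̄·Hᵀ + R = [187442213359/2034443799 27824102839/2034443799; 27824102839/2034443799 258289454626/2034443799]
step 2: K = P̄·Hᵀ·S⁻¹ = [-768461034075/23416801381787 1148723685866/23416801381787; 3937451564408/23416801381787 -3565809473170/23416801381787; 3183648570387/23416801381787 4350174665640/23416801381787]
step 2: x' = x̄ + K·y = [-61716727354/23416801381787, 2116192003407/23416801381787, 12861745671003/23416801381787]
step 2: P' = (I − K·H)·P̄ = [22978254154215/23416801381787 16926495223876/23416801381787 -2119966477116/23416801381787; 16926495223876/23416801381787 18681986278034/23416801381787 -4772688419178/23416801381787; -2119966477116/23416801381787 -4772688419178/23416801381787 5481809814692/23416801381787]

step 0: x' = [3241/6333, 947/170991, 36727/56997], P' = [2385/2111 5182/6333 -214/2111; 5182/6333 147902/170991 -12326/56997; -214/2111 -12326/56997 4586/18999]
step 1: x' = [17114246/678147933, -509031539/678147933, 35163259/226049311], P' = [2017674469/2034443799 1485587816/2034443799 -61515844/678147933; 1485587816/2034443799 1633777786/2034443799 -138353690/678147933; -61515844/678147933 -138353690/678147933 52943012/226049311]
step 2: x' = [-61716727354/23416801381787, 2116192003407/23416801381787, 12861745671003/23416801381787], P' = [22978254154215/23416801381787 16926495223876/23416801381787 -2119966477116/23416801381787; 16926495223876/23416801381787 18681986278034/23416801381787 -4772688419178/23416801381787; -2119966477116/23416801381787 -4772688419178/23416801381787 5481809814692/23416801381787]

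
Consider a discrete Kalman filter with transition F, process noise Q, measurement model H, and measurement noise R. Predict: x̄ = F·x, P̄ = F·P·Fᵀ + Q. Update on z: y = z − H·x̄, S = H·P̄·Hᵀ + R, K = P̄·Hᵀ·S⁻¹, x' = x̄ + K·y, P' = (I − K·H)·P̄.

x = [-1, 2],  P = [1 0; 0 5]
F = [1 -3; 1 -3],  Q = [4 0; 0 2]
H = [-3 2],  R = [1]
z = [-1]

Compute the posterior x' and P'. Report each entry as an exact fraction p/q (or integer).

x̄ = F·x = [-7, -7]
P̄ = F·P·Fᵀ + Q = [50 46; 46 48]
y = z − H·x̄ = [-8]
S = H·P̄·Hᵀ + R = [91]
K = P̄·Hᵀ·S⁻¹ = [-58/91; -6/13]
x' = x̄ + K·y = [-173/91, -43/13]
P' = (I − K·H)·P̄ = [1186/91 250/13; 250/13 372/13]

x' = [-173/91, -43/13]
P' = [1186/91 250/13; 250/13 372/13]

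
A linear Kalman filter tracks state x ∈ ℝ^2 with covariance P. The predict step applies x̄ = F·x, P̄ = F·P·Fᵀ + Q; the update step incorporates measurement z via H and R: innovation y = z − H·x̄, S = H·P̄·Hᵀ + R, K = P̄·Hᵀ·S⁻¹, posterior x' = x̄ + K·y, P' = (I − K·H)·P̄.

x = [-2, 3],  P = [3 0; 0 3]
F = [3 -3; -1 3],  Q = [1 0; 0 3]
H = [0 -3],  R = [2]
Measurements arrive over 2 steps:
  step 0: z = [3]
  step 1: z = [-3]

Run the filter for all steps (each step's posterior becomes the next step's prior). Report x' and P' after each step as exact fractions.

step 0: x̄ = F·x = [-15, 11]
step 0: P̄ = F·P·Fᵀ + Q = [55 -36; -36 33]
step 0: y = z − H·x̄ = [36]
step 0: S = H·P̄·Hᵀ + R = [299]
step 0: K = P̄·Hᵀ·S⁻¹ = [108/299; -99/299]
step 0: x' = x̄ + K·y = [-597/299, -275/299]
step 0: P' = (I − K·H)·P̄ = [4781/299 -72/299; -72/299 66/299]
step 1: x̄ = F·x = [-42/13, -228/299]
step 1: P̄ = F·P·Fᵀ + Q = [1966/13 -687/13; -687/13 6704/299]
step 1: y = z − H·x̄ = [-1581/299]
step 1: S = H·P̄·Hᵀ + R = [60934/299]
step 1: K = P̄·Hᵀ·S⁻¹ = [47403/60934; -10056/30467]
step 1: x' = x̄ + K·y = [-447513/60934, 29940/30467]
step 1: P' = (I − K·H)·P̄ = [1699897/60934 -15801/30467; -15801/30467 6704/30467]

step 0: x' = [-597/299, -275/299], P' = [4781/299 -72/299; -72/299 66/299]
step 1: x' = [-447513/60934, 29940/30467], P' = [1699897/60934 -15801/30467; -15801/30467 6704/30467]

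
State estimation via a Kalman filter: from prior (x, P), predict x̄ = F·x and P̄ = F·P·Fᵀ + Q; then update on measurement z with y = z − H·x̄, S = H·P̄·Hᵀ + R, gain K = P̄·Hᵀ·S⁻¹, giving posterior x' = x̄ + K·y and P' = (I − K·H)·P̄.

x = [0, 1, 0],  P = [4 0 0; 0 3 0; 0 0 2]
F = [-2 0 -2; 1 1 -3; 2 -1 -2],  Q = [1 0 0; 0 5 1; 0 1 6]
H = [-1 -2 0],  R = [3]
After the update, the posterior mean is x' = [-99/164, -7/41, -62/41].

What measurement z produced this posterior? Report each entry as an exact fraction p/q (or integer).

x̄ = F·x = [0, 1, -1]
P̄ = F·P·Fᵀ + Q = [25 4 -8; 4 30 18; -8 18 33]
S = H·P̄·Hᵀ + R = [164]
K = P̄·Hᵀ·S⁻¹ = [-33/164; -16/41; -7/41]
x' − x̄ = [-99/164, -48/41, -21/41] = K·y
y = (KᵀK)⁻¹·Kᵀ·(x' − x̄) = [3]
z = y + H·x̄ = [3] + [-2] = [1]

z = [1]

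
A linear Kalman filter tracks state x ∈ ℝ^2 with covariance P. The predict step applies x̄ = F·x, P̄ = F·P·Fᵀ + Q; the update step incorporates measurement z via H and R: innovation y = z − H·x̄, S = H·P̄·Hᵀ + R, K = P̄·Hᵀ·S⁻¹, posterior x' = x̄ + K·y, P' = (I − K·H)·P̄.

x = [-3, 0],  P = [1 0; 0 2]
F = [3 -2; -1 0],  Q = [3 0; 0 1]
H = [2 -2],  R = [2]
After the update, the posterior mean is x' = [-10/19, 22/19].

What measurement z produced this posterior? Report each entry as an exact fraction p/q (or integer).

z = [-3]

x̄ = F·x = [-9, 3]
P̄ = F·P·Fᵀ + Q = [20 -3; -3 2]
S = H·P̄·Hᵀ + R = [114]
K = P̄·Hᵀ·S⁻¹ = [23/57; -5/57]
x' − x̄ = [161/19, -35/19] = K·y
y = (KᵀK)⁻¹·Kᵀ·(x' − x̄) = [21]
z = y + H·x̄ = [21] + [-24] = [-3]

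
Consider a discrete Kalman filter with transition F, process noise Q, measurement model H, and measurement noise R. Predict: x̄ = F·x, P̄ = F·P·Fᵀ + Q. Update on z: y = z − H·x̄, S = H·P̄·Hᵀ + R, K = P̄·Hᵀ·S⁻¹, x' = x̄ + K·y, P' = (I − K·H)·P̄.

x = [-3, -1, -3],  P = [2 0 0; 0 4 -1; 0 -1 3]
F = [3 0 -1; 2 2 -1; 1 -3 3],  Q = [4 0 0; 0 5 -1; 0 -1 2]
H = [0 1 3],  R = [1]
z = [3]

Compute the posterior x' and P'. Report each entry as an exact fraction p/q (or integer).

x' = [-3443/568, -5675/568, 306/71]
P' = [14199/568 9575/568 -399/71; 9575/568 13887/568 -582/71; -399/71 -582/71 203/71]

x̄ = F·x = [-6, -5, -9]
P̄ = F·P·Fᵀ + Q = [25 17 -6; 17 36 -39; -6 -39 85]
y = z − H·x̄ = [35]
S = H·P̄·Hᵀ + R = [568]
K = P̄·Hᵀ·S⁻¹ = [-1/568; -81/568; 27/71]
x' = x̄ + K·y = [-3443/568, -5675/568, 306/71]
P' = (I − K·H)·P̄ = [14199/568 9575/568 -399/71; 9575/568 13887/568 -582/71; -399/71 -582/71 203/71]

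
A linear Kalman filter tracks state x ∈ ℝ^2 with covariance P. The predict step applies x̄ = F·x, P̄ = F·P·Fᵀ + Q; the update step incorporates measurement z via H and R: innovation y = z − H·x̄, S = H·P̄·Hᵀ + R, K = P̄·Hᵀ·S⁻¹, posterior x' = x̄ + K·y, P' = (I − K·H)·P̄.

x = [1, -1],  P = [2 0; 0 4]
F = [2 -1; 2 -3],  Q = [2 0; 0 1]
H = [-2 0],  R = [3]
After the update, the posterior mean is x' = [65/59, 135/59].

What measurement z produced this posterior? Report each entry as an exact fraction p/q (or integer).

x̄ = F·x = [3, 5]
P̄ = F·P·Fᵀ + Q = [14 20; 20 45]
S = H·P̄·Hᵀ + R = [59]
K = P̄·Hᵀ·S⁻¹ = [-28/59; -40/59]
x' − x̄ = [-112/59, -160/59] = K·y
y = (KᵀK)⁻¹·Kᵀ·(x' − x̄) = [4]
z = y + H·x̄ = [4] + [-6] = [-2]

z = [-2]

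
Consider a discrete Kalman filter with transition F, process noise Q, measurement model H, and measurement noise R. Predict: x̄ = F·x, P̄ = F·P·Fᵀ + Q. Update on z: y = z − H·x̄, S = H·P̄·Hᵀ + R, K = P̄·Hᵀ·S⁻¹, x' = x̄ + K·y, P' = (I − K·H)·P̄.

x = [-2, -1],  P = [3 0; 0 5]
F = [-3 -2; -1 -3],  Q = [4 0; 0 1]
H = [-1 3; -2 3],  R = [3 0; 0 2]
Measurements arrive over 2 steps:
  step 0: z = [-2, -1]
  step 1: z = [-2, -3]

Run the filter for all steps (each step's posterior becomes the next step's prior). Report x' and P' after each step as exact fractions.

step 0: x̄ = F·x = [8, 5]
step 0: P̄ = F·P·Fᵀ + Q = [51 39; 39 49]
step 0: y = z − H·x̄ = [-9, 0]
step 0: S = H·P̄·Hᵀ + R = [261 192; 192 179]
step 0: K = P̄·Hᵀ·S⁻¹ = [2978/3285 -973/1095; 676/1095 -101/365]
step 0: x' = x̄ + K·y = [-58/365, -203/365]
step 0: P' = (I − K·H)·P̄ = [4924/1095 878/365; 878/365 518/365]
step 1: x̄ = F·x = [116/73, 667/365]
step 1: P̄ = F·P·Fᵀ + Q = [5768/73 3538/73; 3538/73 35809/1095]
step 1: y = z − H·x̄ = [-2151/365, -1936/365]
step 1: S = H·P̄·Hᵀ + R = [31222/365 5897/365; 5897/365 11237/365]
step 1: K = P̄·Hᵀ·S⁻¹ = [820432/865937 -785802/865937; 550886/865937 -256037/865937]
step 1: x' = x̄ + K·y = [709060/865937, -305995/865937]
step 1: P' = (I − K·H)·P̄ = [4032900/865937 2164732/865937; 2164732/865937 3817390/2597811]

step 0: x' = [-58/365, -203/365], P' = [4924/1095 878/365; 878/365 518/365]
step 1: x' = [709060/865937, -305995/865937], P' = [4032900/865937 2164732/865937; 2164732/865937 3817390/2597811]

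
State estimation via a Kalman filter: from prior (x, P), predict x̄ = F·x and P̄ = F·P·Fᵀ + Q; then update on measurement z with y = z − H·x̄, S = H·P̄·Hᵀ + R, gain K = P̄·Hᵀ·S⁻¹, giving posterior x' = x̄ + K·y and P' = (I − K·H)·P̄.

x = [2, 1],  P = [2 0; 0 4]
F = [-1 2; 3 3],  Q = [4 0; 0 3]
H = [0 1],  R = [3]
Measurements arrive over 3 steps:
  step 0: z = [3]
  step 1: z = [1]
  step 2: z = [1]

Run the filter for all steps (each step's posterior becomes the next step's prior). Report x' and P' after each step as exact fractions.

step 0: x̄ = F·x = [0, 9]
step 0: P̄ = F·P·Fᵀ + Q = [22 18; 18 57]
step 0: y = z − H·x̄ = [-6]
step 0: S = H·P̄·Hᵀ + R = [60]
step 0: K = P̄·Hᵀ·S⁻¹ = [3/10; 19/20]
step 0: x' = x̄ + K·y = [-9/5, 33/10]
step 0: P' = (I − K·H)·P̄ = [83/5 9/10; 9/10 57/20]
step 1: x̄ = F·x = [42/5, 9/2]
step 1: P̄ = F·P·Fᵀ + Q = [142/5 -30; -30 777/4]
step 1: y = z − H·x̄ = [-7/2]
step 1: S = H·P̄·Hᵀ + R = [789/4]
step 1: K = P̄·Hᵀ·S⁻¹ = [-40/263; 259/263]
step 1: x' = x̄ + K·y = [11746/1315, 277/263]
step 1: P' = (I − K·H)·P̄ = [31346/1315 -120/263; -120/263 777/263]
step 2: x̄ = F·x = [-8976/1315, 39393/1315]
step 2: P̄ = F·P·Fᵀ + Q = [54546/1315 -72528/1315; -72528/1315 310224/1315]
step 2: y = z − H·x̄ = [-38078/1315]
step 2: S = H·P̄·Hᵀ + R = [314169/1315]
step 2: K = P̄·Hᵀ·S⁻¹ = [-24176/104723; 103408/104723]
step 2: x' = x̄ + K·y = [-14768/104723, 142801/104723]
step 2: P' = (I − K·H)·P̄ = [3010482/104723 -72528/104723; -72528/104723 310224/104723]

step 0: x' = [-9/5, 33/10], P' = [83/5 9/10; 9/10 57/20]
step 1: x' = [11746/1315, 277/263], P' = [31346/1315 -120/263; -120/263 777/263]
step 2: x' = [-14768/104723, 142801/104723], P' = [3010482/104723 -72528/104723; -72528/104723 310224/104723]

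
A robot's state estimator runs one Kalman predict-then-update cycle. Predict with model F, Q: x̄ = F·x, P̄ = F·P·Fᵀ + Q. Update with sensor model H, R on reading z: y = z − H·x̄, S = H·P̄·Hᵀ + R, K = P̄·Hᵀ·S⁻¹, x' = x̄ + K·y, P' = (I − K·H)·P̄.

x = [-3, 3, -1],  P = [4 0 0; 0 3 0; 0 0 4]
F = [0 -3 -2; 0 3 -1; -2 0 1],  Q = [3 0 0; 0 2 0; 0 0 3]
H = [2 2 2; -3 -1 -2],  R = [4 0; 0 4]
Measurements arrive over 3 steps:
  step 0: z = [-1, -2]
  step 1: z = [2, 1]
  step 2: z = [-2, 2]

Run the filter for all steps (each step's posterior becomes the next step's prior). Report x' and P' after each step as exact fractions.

step 0: x' = [-101/423, -2333/1692, 17269/10152], P' = [901/141 445/141 -4300/423; 445/141 1024/141 -7811/846; -4300/423 -7811/846 100351/5076]
step 1: x' = [-824449/14891731, 38018295/14891731, -48516013/29783462], P' = [228839233/14891731 200742579/14891731 -429470639/14891731; 200742579/14891731 286444753/14891731 -458446599/14891731; -429470639/14891731 -458446599/14891731 873480788/14891731]
step 2: x' = [-711083363655/212794497544, -642443049969/212794497544, 1153189575133/212794497544], P' = [1983836628701/106397248772 1852193505387/106397248772 -3809484007295/106397248772; 1852193505387/106397248772 2548353105677/106397248772 -4164050249889/106397248772; -3809484007295/106397248772 -4164050249889/106397248772 7815458409265/106397248772]

step 0: x̄ = F·x = [-7, 10, 5]
step 0: P̄ = F·P·Fᵀ + Q = [46 -19 -8; -19 33 -4; -8 -4 23]
step 0: y = z − H·x̄ = [-17, -3]
step 0: S = H·P̄·Hᵀ + R = [164 -178; -178 317]
step 0: K = P̄·Hᵀ·S⁻¹ = [-131/423 -211/423; 1003/1692 367/846; 1885/10152 241/5076]
step 0: x' = x̄ + K·y = [-101/423, -2333/1692, 17269/10152]
step 0: P' = (I − K·H)·P̄ = [901/141 445/141 -4300/423; 445/141 1024/141 -7811/846; -4300/423 -7811/846 100351/5076]
step 1: x̄ = F·x = [932/1269, -59263/10152, 22117/10152]
step 1: P̄ = F·P·Fᵀ + Q = [46504/1269 2381/1269 -42596/1269; 2381/1269 723475/5076 -440269/5076; -42596/1269 -440269/5076 451723/5076]
step 1: y = z − H·x̄ = [19921/2538, 17491/10152]
step 1: S = H·P̄·Hᵀ + R = [164032/1269 -25169/1269; -25169/1269 476275/5076]
step 1: K = P̄·Hᵀ·S⁻¹ = [111173/29783462 -7079750/14891731; 28740733/29783462 7055177/14891731; -7218225/14891731 -25765/14891731]
step 1: x' = x̄ + K·y = [-824449/14891731, 38018295/14891731, -48516013/29783462]
step 1: P' = (I − K·H)·P̄ = [228839233/14891731 200742579/14891731 -429470639/14891731; 200742579/14891731 286444753/14891731 -458446599/14891731; -429470639/14891731 -458446599/14891731 873480788/14891731]
step 2: x̄ = F·x = [-65538872/14891731, 276625783/29783462, -45218217/29783462]
step 2: P̄ = F·P·Fᵀ + Q = [615241934/14891731 544298596/14891731 -885048861/14891731; 544298596/14891731 6231946621/14891731 -4312217337/14891731; -885048861/14891731 -4312217337/14891731 3551395469/14891731]
step 2: y = z − H·x̄ = [-130113284/14891731, -147476959/29783462]
step 2: S = H·P̄·Hᵀ + R = [4430162204/14891731 8477142/14891731; 8477142/14891731 1430608723/14891731]
step 2: K = P̄·Hᵀ·S⁻¹ = [26546126793/212794497544 -46183844225/106397248772; 236496361175/212794497544 55791719485/106397248772; -158075847919/212794497544 -9603636689/106397248772]
step 2: x' = x̄ + K·y = [-711083363655/212794497544, -642443049969/212794497544, 1153189575133/212794497544]
step 2: P' = (I − K·H)·P̄ = [1983836628701/106397248772 1852193505387/106397248772 -3809484007295/106397248772; 1852193505387/106397248772 2548353105677/106397248772 -4164050249889/106397248772; -3809484007295/106397248772 -4164050249889/106397248772 7815458409265/106397248772]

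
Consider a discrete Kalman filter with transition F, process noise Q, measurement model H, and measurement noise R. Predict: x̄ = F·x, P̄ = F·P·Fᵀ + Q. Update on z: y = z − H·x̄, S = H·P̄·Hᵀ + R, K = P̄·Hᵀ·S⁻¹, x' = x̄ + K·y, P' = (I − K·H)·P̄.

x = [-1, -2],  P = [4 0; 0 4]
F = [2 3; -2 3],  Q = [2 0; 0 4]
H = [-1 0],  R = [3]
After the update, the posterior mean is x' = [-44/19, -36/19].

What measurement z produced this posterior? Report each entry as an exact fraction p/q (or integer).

x̄ = F·x = [-8, -4]
P̄ = F·P·Fᵀ + Q = [54 20; 20 56]
S = H·P̄·Hᵀ + R = [57]
K = P̄·Hᵀ·S⁻¹ = [-18/19; -20/57]
x' − x̄ = [108/19, 40/19] = K·y
y = (KᵀK)⁻¹·Kᵀ·(x' − x̄) = [-6]
z = y + H·x̄ = [-6] + [8] = [2]

z = [2]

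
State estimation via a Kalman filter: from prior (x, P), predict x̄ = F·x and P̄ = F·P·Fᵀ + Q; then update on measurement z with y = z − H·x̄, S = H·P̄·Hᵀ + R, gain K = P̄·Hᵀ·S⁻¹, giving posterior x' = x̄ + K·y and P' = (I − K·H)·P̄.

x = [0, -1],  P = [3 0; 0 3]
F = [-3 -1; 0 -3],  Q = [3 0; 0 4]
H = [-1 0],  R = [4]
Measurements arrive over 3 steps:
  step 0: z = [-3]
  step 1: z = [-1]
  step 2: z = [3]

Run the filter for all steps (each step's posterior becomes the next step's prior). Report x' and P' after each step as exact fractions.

step 0: x' = [103/37, 129/37], P' = [132/37 36/37; 36/37 1066/37]
step 1: x' = [829/2729, 16671/2729], P' = [10324/2729 14088/2729; 14088/2729 383282/2729]
step 2: x' = [-1783371/579829, -5493951/579829], P' = [2275652/579829 5106552/579829; 5106552/579829 138023818/579829]

step 0: x̄ = F·x = [1, 3]
step 0: P̄ = F·P·Fᵀ + Q = [33 9; 9 31]
step 0: y = z − H·x̄ = [-2]
step 0: S = H·P̄·Hᵀ + R = [37]
step 0: K = P̄·Hᵀ·S⁻¹ = [-33/37; -9/37]
step 0: x' = x̄ + K·y = [103/37, 129/37]
step 0: P' = (I − K·H)·P̄ = [132/37 36/37; 36/37 1066/37]
step 1: x̄ = F·x = [-438/37, -387/37]
step 1: P̄ = F·P·Fᵀ + Q = [2581/37 3522/37; 3522/37 9742/37]
step 1: y = z − H·x̄ = [-475/37]
step 1: S = H·P̄·Hᵀ + R = [2729/37]
step 1: K = P̄·Hᵀ·S⁻¹ = [-2581/2729; -3522/2729]
step 1: x' = x̄ + K·y = [829/2729, 16671/2729]
step 1: P' = (I − K·H)·P̄ = [10324/2729 14088/2729; 14088/2729 383282/2729]
step 2: x̄ = F·x = [-19158/2729, -50013/2729]
step 2: P̄ = F·P·Fᵀ + Q = [568913/2729 1276638/2729; 1276638/2729 3460454/2729]
step 2: y = z − H·x̄ = [-10971/2729]
step 2: S = H·P̄·Hᵀ + R = [579829/2729]
step 2: K = P̄·Hᵀ·S⁻¹ = [-568913/579829; -1276638/579829]
step 2: x' = x̄ + K·y = [-1783371/579829, -5493951/579829]
step 2: P' = (I − K·H)·P̄ = [2275652/579829 5106552/579829; 5106552/579829 138023818/579829]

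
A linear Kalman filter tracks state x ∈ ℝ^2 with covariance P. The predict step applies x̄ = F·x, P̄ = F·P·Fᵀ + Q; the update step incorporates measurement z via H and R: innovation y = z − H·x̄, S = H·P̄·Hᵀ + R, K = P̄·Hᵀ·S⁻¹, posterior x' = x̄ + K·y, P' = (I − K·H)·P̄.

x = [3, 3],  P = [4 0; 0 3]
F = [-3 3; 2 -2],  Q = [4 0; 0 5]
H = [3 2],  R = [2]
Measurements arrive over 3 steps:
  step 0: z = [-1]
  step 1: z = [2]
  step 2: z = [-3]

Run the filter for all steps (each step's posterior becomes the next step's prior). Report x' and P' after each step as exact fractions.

step 0: x̄ = F·x = [0, 0]
step 0: P̄ = F·P·Fᵀ + Q = [67 -42; -42 33]
step 0: y = z − H·x̄ = [-1]
step 0: S = H·P̄·Hᵀ + R = [233]
step 0: K = P̄·Hᵀ·S⁻¹ = [117/233; -60/233]
step 0: x' = x̄ + K·y = [-117/233, 60/233]
step 0: P' = (I − K·H)·P̄ = [1922/233 -2766/233; -2766/233 4089/233]
step 1: x̄ = F·x = [531/233, -354/233]
step 1: P̄ = F·P·Fᵀ + Q = [104819/233 -69258/233; -69258/233 47337/233]
step 1: y = z − H·x̄ = [-419/233]
step 1: S = H·P̄·Hᵀ + R = [302089/233]
step 1: K = P̄·Hᵀ·S⁻¹ = [175941/302089; -113100/302089]
step 1: x' = x̄ + K·y = [372060/302089, -255582/302089]
step 1: P' = (I − K·H)·P̄ = [3044770/302089 -4391214/302089; -4391214/302089 6473721/302089]
step 2: x̄ = F·x = [-1882926/302089, 1255284/302089]
step 2: P̄ = F·P·Fᵀ + Q = [165916627/302089 -109805514/302089; -109805514/302089 74714121/302089]
step 2: y = z − H·x̄ = [2231943/302089]
step 2: S = H·P̄·Hᵀ + R = [475044137/302089]
step 2: K = P̄·Hᵀ·S⁻¹ = [14638887/25002323; -179988300/475044137]
step 2: x' = x̄ + K·y = [-47682513/25002323, 644153472/475044137]
step 2: P' = (I − K·H)·P̄ = [253759190/25002323 -365999898/25002323; -365999898/25002323 10251008793/475044137]

step 0: x' = [-117/233, 60/233], P' = [1922/233 -2766/233; -2766/233 4089/233]
step 1: x' = [372060/302089, -255582/302089], P' = [3044770/302089 -4391214/302089; -4391214/302089 6473721/302089]
step 2: x' = [-47682513/25002323, 644153472/475044137], P' = [253759190/25002323 -365999898/25002323; -365999898/25002323 10251008793/475044137]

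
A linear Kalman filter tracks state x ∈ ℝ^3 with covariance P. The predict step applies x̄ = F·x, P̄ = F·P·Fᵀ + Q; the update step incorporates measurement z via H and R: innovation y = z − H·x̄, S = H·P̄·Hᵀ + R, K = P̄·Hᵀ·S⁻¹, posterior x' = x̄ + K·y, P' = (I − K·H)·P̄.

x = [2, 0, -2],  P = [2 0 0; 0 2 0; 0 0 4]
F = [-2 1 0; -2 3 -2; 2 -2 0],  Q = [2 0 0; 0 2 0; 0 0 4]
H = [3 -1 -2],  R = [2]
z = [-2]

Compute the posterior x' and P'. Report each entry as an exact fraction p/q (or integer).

x' = [-14/107, 342/107, -76/107]
P' = [226/107 624/107 4/107; 624/107 3986/107 -1076/107; 4/107 -1076/107 572/107]

x̄ = F·x = [-4, 0, 4]
P̄ = F·P·Fᵀ + Q = [12 14 -12; 14 44 -20; -12 -20 20]
y = z − H·x̄ = [18]
S = H·P̄·Hᵀ + R = [214]
K = P̄·Hᵀ·S⁻¹ = [23/107; 19/107; -28/107]
x' = x̄ + K·y = [-14/107, 342/107, -76/107]
P' = (I − K·H)·P̄ = [226/107 624/107 4/107; 624/107 3986/107 -1076/107; 4/107 -1076/107 572/107]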